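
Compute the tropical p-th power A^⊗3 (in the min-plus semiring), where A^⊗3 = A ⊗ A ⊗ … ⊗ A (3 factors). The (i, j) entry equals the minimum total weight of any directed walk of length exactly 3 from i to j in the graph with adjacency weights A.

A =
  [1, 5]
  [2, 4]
A^⊗3 =
  [3, 7]
  [4, 8]

Each entry (A^⊗3)_ij equals the minimum over all length-3 walks i = v_0 → v_1 → … → v_3 = j of Σ_t A[v_t][v_{t+1}]. For example, for (i, j) = (0, 1) we minimise over 4 possible intermediate vertex sequences; the minimum is 7, attained along the walk 0 → 0 → 0 → 1.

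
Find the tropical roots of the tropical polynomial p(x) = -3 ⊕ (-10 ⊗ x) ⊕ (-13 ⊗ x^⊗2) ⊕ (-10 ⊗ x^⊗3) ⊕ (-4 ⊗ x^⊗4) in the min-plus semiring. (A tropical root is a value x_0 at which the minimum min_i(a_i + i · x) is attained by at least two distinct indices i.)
Roots: {-6, -3, 3, 7}

Each tropical root is a break point of the lower envelope of the lines y = a_i + i · x (there are 5 lines, with slopes 0, 1, ..., 4). Only the lines that attain the minimum somewhere contribute to roots; other lines are dominated. Here the surviving (envelope) indices are i = 4, i = 3, i = 2, i = 1, i = 0.
Intersections between consecutive envelope lines give the roots: for adjacent envelope indices i < j the intersection is x = (a_i − a_j) / (j − i). Reading off the sorted break points: {-6, -3, 3, 7}.
Verification: at each break x_0, at least two indices attain the minimum of min_i(a_i + i · x_0).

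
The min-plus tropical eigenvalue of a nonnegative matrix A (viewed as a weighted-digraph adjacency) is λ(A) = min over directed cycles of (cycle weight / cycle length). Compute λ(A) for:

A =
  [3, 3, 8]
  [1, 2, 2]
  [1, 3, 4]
λ(A) = 2

Enumerate directed cycles and compute their means (weight / length). Sample:
  cycle 0 → 0: weight = 3, length = 1, mean = 3/1 ≈ 3.000
  cycle 1 → 1: weight = 2, length = 1, mean = 2/1 ≈ 2.000
  cycle 2 → 2: weight = 4, length = 1, mean = 4/1 ≈ 4.000
  cycle 0 → 1 → 0: weight = 4, length = 2, mean = 4/2 ≈ 2.000
  cycle 0 → 2 → 0: weight = 9, length = 2, mean = 9/2 ≈ 4.500
  cycle 1 → 0 → 1: weight = 4, length = 2, mean = 4/2 ≈ 2.000
Minimum mean = 2.000, attained e.g. along the cycle 1 → 1 with weight 2 and length 1. So λ(A) = 2/1 = 2.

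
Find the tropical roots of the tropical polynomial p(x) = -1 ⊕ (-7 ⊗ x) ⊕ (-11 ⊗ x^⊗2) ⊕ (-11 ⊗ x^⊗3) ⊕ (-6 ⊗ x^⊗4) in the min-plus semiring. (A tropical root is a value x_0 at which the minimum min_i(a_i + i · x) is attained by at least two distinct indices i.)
Roots: {-5, 0, 4, 6}

Each tropical root is a break point of the lower envelope of the lines y = a_i + i · x (there are 5 lines, with slopes 0, 1, ..., 4). Only the lines that attain the minimum somewhere contribute to roots; other lines are dominated. Here the surviving (envelope) indices are i = 4, i = 3, i = 2, i = 1, i = 0.
Intersections between consecutive envelope lines give the roots: for adjacent envelope indices i < j the intersection is x = (a_i − a_j) / (j − i). Reading off the sorted break points: {-5, 0, 4, 6}.
Verification: at each break x_0, at least two indices attain the minimum of min_i(a_i + i · x_0).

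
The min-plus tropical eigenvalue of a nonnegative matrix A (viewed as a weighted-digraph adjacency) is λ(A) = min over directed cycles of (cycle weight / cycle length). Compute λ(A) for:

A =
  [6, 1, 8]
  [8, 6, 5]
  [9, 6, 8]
λ(A) = 9/2

Enumerate directed cycles and compute their means (weight / length). Sample:
  cycle 0 → 0: weight = 6, length = 1, mean = 6/1 ≈ 6.000
  cycle 1 → 1: weight = 6, length = 1, mean = 6/1 ≈ 6.000
  cycle 2 → 2: weight = 8, length = 1, mean = 8/1 ≈ 8.000
  cycle 0 → 1 → 0: weight = 9, length = 2, mean = 9/2 ≈ 4.500
  cycle 0 → 2 → 0: weight = 17, length = 2, mean = 17/2 ≈ 8.500
  cycle 1 → 0 → 1: weight = 9, length = 2, mean = 9/2 ≈ 4.500
Minimum mean = 4.500, attained e.g. along the cycle 0 → 1 → 0 with weight 9 and length 2. So λ(A) = 9/2 = 9/2.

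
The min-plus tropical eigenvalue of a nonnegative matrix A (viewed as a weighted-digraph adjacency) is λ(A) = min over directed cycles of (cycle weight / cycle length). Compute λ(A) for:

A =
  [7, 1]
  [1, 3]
λ(A) = 1

Enumerate directed cycles and compute their means (weight / length). Sample:
  cycle 0 → 0: weight = 7, length = 1, mean = 7/1 ≈ 7.000
  cycle 1 → 1: weight = 3, length = 1, mean = 3/1 ≈ 3.000
  cycle 0 → 1 → 0: weight = 2, length = 2, mean = 2/2 ≈ 1.000
  cycle 1 → 0 → 1: weight = 2, length = 2, mean = 2/2 ≈ 1.000
Minimum mean = 1.000, attained e.g. along the cycle 0 → 1 → 0 with weight 2 and length 2. So λ(A) = 2/2 = 1.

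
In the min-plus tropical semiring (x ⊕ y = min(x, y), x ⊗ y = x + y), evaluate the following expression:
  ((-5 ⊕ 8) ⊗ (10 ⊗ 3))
((-5 ⊕ 8) ⊗ (10 ⊗ 3)) = 8

Expand innermost to outermost. Recall ⊕ takes the minimum of its arguments and ⊗ takes their sum. Working out the expression ((-5 ⊕ 8) ⊗ (10 ⊗ 3)) gives 8.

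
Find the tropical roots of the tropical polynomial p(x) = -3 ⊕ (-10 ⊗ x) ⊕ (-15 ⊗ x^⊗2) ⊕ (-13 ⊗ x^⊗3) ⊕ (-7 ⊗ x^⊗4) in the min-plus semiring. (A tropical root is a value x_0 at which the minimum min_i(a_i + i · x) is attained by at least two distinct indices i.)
Roots: {-6, -2, 5, 7}

Each tropical root is a break point of the lower envelope of the lines y = a_i + i · x (there are 5 lines, with slopes 0, 1, ..., 4). Only the lines that attain the minimum somewhere contribute to roots; other lines are dominated. Here the surviving (envelope) indices are i = 4, i = 3, i = 2, i = 1, i = 0.
Intersections between consecutive envelope lines give the roots: for adjacent envelope indices i < j the intersection is x = (a_i − a_j) / (j − i). Reading off the sorted break points: {-6, -2, 5, 7}.
Verification: at each break x_0, at least two indices attain the minimum of min_i(a_i + i · x_0).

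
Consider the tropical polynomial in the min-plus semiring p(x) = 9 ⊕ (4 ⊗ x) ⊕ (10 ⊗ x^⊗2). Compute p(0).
p(0) = 4

A tropical monomial a ⊗ x^⊗i evaluates to a + i · x. Evaluating each term at x = 0:
  Term 0 contributes 9 + 0 · 0 = 9
  Term 1 contributes 4 + 1 · 0 = 4
  Term 2 contributes 10 + 2 · 0 = 10
p(0) = ⊕ of these = min[9, 4, 10] = 4.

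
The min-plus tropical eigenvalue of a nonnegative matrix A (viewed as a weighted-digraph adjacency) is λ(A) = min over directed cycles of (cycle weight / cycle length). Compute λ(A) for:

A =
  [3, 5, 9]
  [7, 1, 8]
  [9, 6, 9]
λ(A) = 1

Enumerate directed cycles and compute their means (weight / length). Sample:
  cycle 0 → 0: weight = 3, length = 1, mean = 3/1 ≈ 3.000
  cycle 1 → 1: weight = 1, length = 1, mean = 1/1 ≈ 1.000
  cycle 2 → 2: weight = 9, length = 1, mean = 9/1 ≈ 9.000
  cycle 0 → 1 → 0: weight = 12, length = 2, mean = 12/2 ≈ 6.000
  cycle 0 → 2 → 0: weight = 18, length = 2, mean = 18/2 ≈ 9.000
  cycle 1 → 0 → 1: weight = 12, length = 2, mean = 12/2 ≈ 6.000
Minimum mean = 1.000, attained e.g. along the cycle 1 → 1 with weight 1 and length 1. So λ(A) = 1/1 = 1.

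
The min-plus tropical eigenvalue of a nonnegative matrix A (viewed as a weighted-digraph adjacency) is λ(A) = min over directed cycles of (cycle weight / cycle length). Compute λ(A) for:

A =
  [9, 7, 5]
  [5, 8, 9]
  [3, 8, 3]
λ(A) = 3

Enumerate directed cycles and compute their means (weight / length). Sample:
  cycle 0 → 0: weight = 9, length = 1, mean = 9/1 ≈ 9.000
  cycle 1 → 1: weight = 8, length = 1, mean = 8/1 ≈ 8.000
  cycle 2 → 2: weight = 3, length = 1, mean = 3/1 ≈ 3.000
  cycle 0 → 1 → 0: weight = 12, length = 2, mean = 12/2 ≈ 6.000
  cycle 0 → 2 → 0: weight = 8, length = 2, mean = 8/2 ≈ 4.000
  cycle 1 → 0 → 1: weight = 12, length = 2, mean = 12/2 ≈ 6.000
Minimum mean = 3.000, attained e.g. along the cycle 2 → 2 with weight 3 and length 1. So λ(A) = 3/1 = 3.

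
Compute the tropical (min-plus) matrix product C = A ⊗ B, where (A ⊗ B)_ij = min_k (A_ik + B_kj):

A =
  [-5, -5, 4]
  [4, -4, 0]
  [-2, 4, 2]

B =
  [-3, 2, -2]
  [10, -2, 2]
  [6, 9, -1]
A ⊗ B =
  [-8, -7, -7]
  [1, -6, -2]
  [-5, 0, -4]

Apply the min-plus product entry-by-entry:
  C[0][0] = min over k of (A[0][0] + B[0][0] = -5 + -3 = -8, A[0][1] + B[1][0] = -5 + 10 = 5, A[0][2] + B[2][0] = 4 + 6 = 10) = -8 (attained at k = 0)
  C[0][1] = min over k of (A[0][0] + B[0][1] = -5 + 2 = -3, A[0][1] + B[1][1] = -5 + -2 = -7, A[0][2] + B[2][1] = 4 + 9 = 13) = -7 (attained at k = 1)
  C[0][2] = min over k of (A[0][0] + B[0][2] = -5 + -2 = -7, A[0][1] + B[1][2] = -5 + 2 = -3, A[0][2] + B[2][2] = 4 + -1 = 3) = -7 (attained at k = 0)
  C[1][0] = min over k of (A[1][0] + B[0][0] = 4 + -3 = 1, A[1][1] + B[1][0] = -4 + 10 = 6, A[1][2] + B[2][0] = 0 + 6 = 6) = 1 (attained at k = 0)
  C[1][1] = min over k of (A[1][0] + B[0][1] = 4 + 2 = 6, A[1][1] + B[1][1] = -4 + -2 = -6, A[1][2] + B[2][1] = 0 + 9 = 9) = -6 (attained at k = 1)
  C[1][2] = min over k of (A[1][0] + B[0][2] = 4 + -2 = 2, A[1][1] + B[1][2] = -4 + 2 = -2, A[1][2] + B[2][2] = 0 + -1 = -1) = -2 (attained at k = 1)
  C[2][0] = min over k of (A[2][0] + B[0][0] = -2 + -3 = -5, A[2][1] + B[1][0] = 4 + 10 = 14, A[2][2] + B[2][0] = 2 + 6 = 8) = -5 (attained at k = 0)
  C[2][1] = min over k of (A[2][0] + B[0][1] = -2 + 2 = 0, A[2][1] + B[1][1] = 4 + -2 = 2, A[2][2] + B[2][1] = 2 + 9 = 11) = 0 (attained at k = 0)
  C[2][2] = min over k of (A[2][0] + B[0][2] = -2 + -2 = -4, A[2][1] + B[1][2] = 4 + 2 = 6, A[2][2] + B[2][2] = 2 + -1 = 1) = -4 (attained at k = 0)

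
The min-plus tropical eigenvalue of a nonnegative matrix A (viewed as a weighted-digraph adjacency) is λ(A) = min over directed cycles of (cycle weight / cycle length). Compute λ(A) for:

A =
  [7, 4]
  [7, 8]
λ(A) = 11/2

Enumerate directed cycles and compute their means (weight / length). Sample:
  cycle 0 → 0: weight = 7, length = 1, mean = 7/1 ≈ 7.000
  cycle 1 → 1: weight = 8, length = 1, mean = 8/1 ≈ 8.000
  cycle 0 → 1 → 0: weight = 11, length = 2, mean = 11/2 ≈ 5.500
  cycle 1 → 0 → 1: weight = 11, length = 2, mean = 11/2 ≈ 5.500
Minimum mean = 5.500, attained e.g. along the cycle 0 → 1 → 0 with weight 11 and length 2. So λ(A) = 11/2 = 11/2.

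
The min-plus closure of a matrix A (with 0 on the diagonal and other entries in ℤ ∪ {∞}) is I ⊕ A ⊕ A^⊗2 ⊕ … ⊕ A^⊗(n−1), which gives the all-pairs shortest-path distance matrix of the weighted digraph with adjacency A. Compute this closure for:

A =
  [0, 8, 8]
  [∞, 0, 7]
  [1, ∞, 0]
Closure =
  [0, 8, 8]
  [8, 0, 7]
  [1, 9, 0]

This is the Floyd-Warshall all-pairs shortest-path computation. For each intermediate vertex k = 0, 1, …, 2, update dist[i][j] ← min(dist[i][j], dist[i][k] + dist[k][j]). The final matrix gives, for each (i, j), the minimum total weight of any directed path from i to j (possibly empty when i = j).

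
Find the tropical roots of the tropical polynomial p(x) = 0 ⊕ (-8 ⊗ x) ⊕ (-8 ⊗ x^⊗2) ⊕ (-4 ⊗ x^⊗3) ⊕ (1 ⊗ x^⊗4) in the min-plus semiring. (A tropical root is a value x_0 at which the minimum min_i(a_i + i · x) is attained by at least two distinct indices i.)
Roots: {-5, -4, 0, 8}

Each tropical root is a break point of the lower envelope of the lines y = a_i + i · x (there are 5 lines, with slopes 0, 1, ..., 4). Only the lines that attain the minimum somewhere contribute to roots; other lines are dominated. Here the surviving (envelope) indices are i = 4, i = 3, i = 2, i = 1, i = 0.
Intersections between consecutive envelope lines give the roots: for adjacent envelope indices i < j the intersection is x = (a_i − a_j) / (j − i). Reading off the sorted break points: {-5, -4, 0, 8}.
Verification: at each break x_0, at least two indices attain the minimum of min_i(a_i + i · x_0).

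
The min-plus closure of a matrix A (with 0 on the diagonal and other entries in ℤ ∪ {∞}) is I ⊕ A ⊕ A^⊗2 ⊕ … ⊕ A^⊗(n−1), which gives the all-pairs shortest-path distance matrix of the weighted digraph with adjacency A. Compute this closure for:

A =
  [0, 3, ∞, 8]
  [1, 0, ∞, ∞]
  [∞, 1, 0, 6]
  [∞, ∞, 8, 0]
Closure =
  [0, 3, 16, 8]
  [1, 0, 17, 9]
  [2, 1, 0, 6]
  [10, 9, 8, 0]

This is the Floyd-Warshall all-pairs shortest-path computation. For each intermediate vertex k = 0, 1, …, 3, update dist[i][j] ← min(dist[i][j], dist[i][k] + dist[k][j]). The final matrix gives, for each (i, j), the minimum total weight of any directed path from i to j (possibly empty when i = j).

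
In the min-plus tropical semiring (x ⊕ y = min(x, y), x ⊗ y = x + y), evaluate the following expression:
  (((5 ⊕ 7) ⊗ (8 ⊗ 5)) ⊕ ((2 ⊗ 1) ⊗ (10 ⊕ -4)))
(((5 ⊕ 7) ⊗ (8 ⊗ 5)) ⊕ ((2 ⊗ 1) ⊗ (10 ⊕ -4))) = -1

Expand innermost to outermost. Recall ⊕ takes the minimum of its arguments and ⊗ takes their sum. Working out the expression (((5 ⊕ 7) ⊗ (8 ⊗ 5)) ⊕ ((2 ⊗ 1) ⊗ (10 ⊕ -4))) gives -1.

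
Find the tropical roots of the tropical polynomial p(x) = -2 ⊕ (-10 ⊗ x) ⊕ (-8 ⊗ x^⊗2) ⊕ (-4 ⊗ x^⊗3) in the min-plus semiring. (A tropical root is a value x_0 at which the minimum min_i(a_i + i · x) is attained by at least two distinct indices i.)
Roots: {-4, -2, 8}

Each tropical root is a break point of the lower envelope of the lines y = a_i + i · x (there are 4 lines, with slopes 0, 1, ..., 3). Only the lines that attain the minimum somewhere contribute to roots; other lines are dominated. Here the surviving (envelope) indices are i = 3, i = 2, i = 1, i = 0.
Intersections between consecutive envelope lines give the roots: for adjacent envelope indices i < j the intersection is x = (a_i − a_j) / (j − i). Reading off the sorted break points: {-4, -2, 8}.
Verification: at each break x_0, at least two indices attain the minimum of min_i(a_i + i · x_0).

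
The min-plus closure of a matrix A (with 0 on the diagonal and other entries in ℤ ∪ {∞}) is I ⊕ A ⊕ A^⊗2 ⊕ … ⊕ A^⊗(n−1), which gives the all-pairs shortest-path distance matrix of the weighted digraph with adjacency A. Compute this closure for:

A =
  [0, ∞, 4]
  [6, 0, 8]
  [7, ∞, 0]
Closure =
  [0, ∞, 4]
  [6, 0, 8]
  [7, ∞, 0]

This is the Floyd-Warshall all-pairs shortest-path computation. For each intermediate vertex k = 0, 1, …, 2, update dist[i][j] ← min(dist[i][j], dist[i][k] + dist[k][j]). The final matrix gives, for each (i, j), the minimum total weight of any directed path from i to j (possibly empty when i = j).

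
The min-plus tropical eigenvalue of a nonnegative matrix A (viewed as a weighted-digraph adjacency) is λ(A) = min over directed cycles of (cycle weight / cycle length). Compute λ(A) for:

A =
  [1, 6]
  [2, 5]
λ(A) = 1

Enumerate directed cycles and compute their means (weight / length). Sample:
  cycle 0 → 0: weight = 1, length = 1, mean = 1/1 ≈ 1.000
  cycle 1 → 1: weight = 5, length = 1, mean = 5/1 ≈ 5.000
  cycle 0 → 1 → 0: weight = 8, length = 2, mean = 8/2 ≈ 4.000
  cycle 1 → 0 → 1: weight = 8, length = 2, mean = 8/2 ≈ 4.000
Minimum mean = 1.000, attained e.g. along the cycle 0 → 0 with weight 1 and length 1. So λ(A) = 1/1 = 1.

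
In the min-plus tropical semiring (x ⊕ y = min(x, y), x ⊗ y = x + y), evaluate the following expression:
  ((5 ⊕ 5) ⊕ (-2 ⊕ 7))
((5 ⊕ 5) ⊕ (-2 ⊕ 7)) = -2

Expand innermost to outermost. Recall ⊕ takes the minimum of its arguments and ⊗ takes their sum. Working out the expression ((5 ⊕ 5) ⊕ (-2 ⊕ 7)) gives -2.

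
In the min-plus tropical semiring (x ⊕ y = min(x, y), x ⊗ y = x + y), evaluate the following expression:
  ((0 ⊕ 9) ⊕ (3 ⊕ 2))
((0 ⊕ 9) ⊕ (3 ⊕ 2)) = 0

Expand innermost to outermost. Recall ⊕ takes the minimum of its arguments and ⊗ takes their sum. Working out the expression ((0 ⊕ 9) ⊕ (3 ⊕ 2)) gives 0.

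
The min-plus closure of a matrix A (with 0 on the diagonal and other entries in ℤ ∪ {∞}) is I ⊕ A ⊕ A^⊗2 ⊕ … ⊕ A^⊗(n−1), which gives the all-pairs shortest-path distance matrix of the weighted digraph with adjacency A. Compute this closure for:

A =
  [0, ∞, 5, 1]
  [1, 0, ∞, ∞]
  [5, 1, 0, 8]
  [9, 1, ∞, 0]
Closure =
  [0, 2, 5, 1]
  [1, 0, 6, 2]
  [2, 1, 0, 3]
  [2, 1, 7, 0]

This is the Floyd-Warshall all-pairs shortest-path computation. For each intermediate vertex k = 0, 1, …, 3, update dist[i][j] ← min(dist[i][j], dist[i][k] + dist[k][j]). The final matrix gives, for each (i, j), the minimum total weight of any directed path from i to j (possibly empty when i = j).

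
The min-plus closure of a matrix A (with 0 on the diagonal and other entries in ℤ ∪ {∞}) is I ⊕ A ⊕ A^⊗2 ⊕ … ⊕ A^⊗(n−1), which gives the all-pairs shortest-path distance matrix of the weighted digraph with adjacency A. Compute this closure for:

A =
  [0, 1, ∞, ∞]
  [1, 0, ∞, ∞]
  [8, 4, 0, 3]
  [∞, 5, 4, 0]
Closure =
  [0, 1, ∞, ∞]
  [1, 0, ∞, ∞]
  [5, 4, 0, 3]
  [6, 5, 4, 0]

This is the Floyd-Warshall all-pairs shortest-path computation. For each intermediate vertex k = 0, 1, …, 3, update dist[i][j] ← min(dist[i][j], dist[i][k] + dist[k][j]). The final matrix gives, for each (i, j), the minimum total weight of any directed path from i to j (possibly empty when i = j).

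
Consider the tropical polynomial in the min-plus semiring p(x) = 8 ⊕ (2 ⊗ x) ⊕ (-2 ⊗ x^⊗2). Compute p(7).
p(7) = 8

A tropical monomial a ⊗ x^⊗i evaluates to a + i · x. Evaluating each term at x = 7:
  Term 0 contributes 8 + 0 · 7 = 8
  Term 1 contributes 2 + 1 · 7 = 9
  Term 2 contributes -2 + 2 · 7 = 12
p(7) = ⊕ of these = min[8, 9, 12] = 8.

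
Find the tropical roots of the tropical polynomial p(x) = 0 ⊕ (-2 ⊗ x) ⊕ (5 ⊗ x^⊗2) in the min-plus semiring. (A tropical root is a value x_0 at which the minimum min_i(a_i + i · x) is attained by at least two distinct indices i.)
Roots: {-7, 2}

Each tropical root is a break point of the lower envelope of the lines y = a_i + i · x (there are 3 lines, with slopes 0, 1, ..., 2). Only the lines that attain the minimum somewhere contribute to roots; other lines are dominated. Here the surviving (envelope) indices are i = 2, i = 1, i = 0.
Intersections between consecutive envelope lines give the roots: for adjacent envelope indices i < j the intersection is x = (a_i − a_j) / (j − i). Reading off the sorted break points: {-7, 2}.
Verification: at each break x_0, at least two indices attain the minimum of min_i(a_i + i · x_0).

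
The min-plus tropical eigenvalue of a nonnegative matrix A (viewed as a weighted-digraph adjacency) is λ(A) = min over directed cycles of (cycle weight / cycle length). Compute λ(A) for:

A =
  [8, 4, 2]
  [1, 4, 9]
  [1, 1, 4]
λ(A) = 4/3

Enumerate directed cycles and compute their means (weight / length). Sample:
  cycle 0 → 0: weight = 8, length = 1, mean = 8/1 ≈ 8.000
  cycle 1 → 1: weight = 4, length = 1, mean = 4/1 ≈ 4.000
  cycle 2 → 2: weight = 4, length = 1, mean = 4/1 ≈ 4.000
  cycle 0 → 1 → 0: weight = 5, length = 2, mean = 5/2 ≈ 2.500
  cycle 0 → 2 → 0: weight = 3, length = 2, mean = 3/2 ≈ 1.500
  cycle 1 → 0 → 1: weight = 5, length = 2, mean = 5/2 ≈ 2.500
Minimum mean = 1.333, attained e.g. along the cycle 0 → 2 → 1 → 0 with weight 4 and length 3. So λ(A) = 4/3 = 4/3.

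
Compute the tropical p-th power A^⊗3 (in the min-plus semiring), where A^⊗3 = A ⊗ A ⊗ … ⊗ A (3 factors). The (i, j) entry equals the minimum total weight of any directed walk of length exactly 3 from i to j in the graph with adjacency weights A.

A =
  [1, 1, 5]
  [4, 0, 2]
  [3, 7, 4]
A^⊗3 =
  [3, 1, 3]
  [4, 0, 2]
  [5, 4, 6]

Each entry (A^⊗3)_ij equals the minimum over all length-3 walks i = v_0 → v_1 → … → v_3 = j of Σ_t A[v_t][v_{t+1}]. For example, for (i, j) = (0, 2) we minimise over 9 possible intermediate vertex sequences; the minimum is 3, attained along the walk 0 → 1 → 1 → 2.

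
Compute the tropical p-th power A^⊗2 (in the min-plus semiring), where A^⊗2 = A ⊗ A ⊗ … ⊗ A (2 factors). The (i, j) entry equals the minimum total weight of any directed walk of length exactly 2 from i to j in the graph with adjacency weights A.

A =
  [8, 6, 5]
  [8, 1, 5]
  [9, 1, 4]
A^⊗2 =
  [14, 6, 9]
  [9, 2, 6]
  [9, 2, 6]

Each entry (A^⊗2)_ij equals the minimum over all length-2 walks i = v_0 → v_1 → … → v_2 = j of Σ_t A[v_t][v_{t+1}]. For example, for (i, j) = (0, 2) we minimise over 3 possible intermediate vertex sequences; the minimum is 9, attained along the walk 0 → 2 → 2.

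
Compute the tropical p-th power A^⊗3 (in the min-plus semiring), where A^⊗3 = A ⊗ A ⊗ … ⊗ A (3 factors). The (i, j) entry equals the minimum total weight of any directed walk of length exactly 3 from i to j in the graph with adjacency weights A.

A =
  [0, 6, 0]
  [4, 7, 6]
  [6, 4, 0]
A^⊗3 =
  [0, 4, 0]
  [4, 8, 4]
  [6, 4, 0]

Each entry (A^⊗3)_ij equals the minimum over all length-3 walks i = v_0 → v_1 → … → v_3 = j of Σ_t A[v_t][v_{t+1}]. For example, for (i, j) = (0, 2) we minimise over 9 possible intermediate vertex sequences; the minimum is 0, attained along the walk 0 → 0 → 0 → 2.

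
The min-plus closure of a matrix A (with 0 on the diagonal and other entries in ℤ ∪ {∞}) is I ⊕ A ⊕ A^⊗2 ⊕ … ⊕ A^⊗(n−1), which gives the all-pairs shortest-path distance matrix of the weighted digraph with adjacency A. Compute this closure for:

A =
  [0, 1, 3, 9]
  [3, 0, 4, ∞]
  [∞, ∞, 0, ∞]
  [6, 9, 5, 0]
Closure =
  [0, 1, 3, 9]
  [3, 0, 4, 12]
  [∞, ∞, 0, ∞]
  [6, 7, 5, 0]

This is the Floyd-Warshall all-pairs shortest-path computation. For each intermediate vertex k = 0, 1, …, 3, update dist[i][j] ← min(dist[i][j], dist[i][k] + dist[k][j]). The final matrix gives, for each (i, j), the minimum total weight of any directed path from i to j (possibly empty when i = j).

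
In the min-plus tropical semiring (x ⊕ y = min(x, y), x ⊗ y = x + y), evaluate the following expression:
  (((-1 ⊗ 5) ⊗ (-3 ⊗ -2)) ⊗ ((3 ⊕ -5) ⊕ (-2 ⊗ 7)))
(((-1 ⊗ 5) ⊗ (-3 ⊗ -2)) ⊗ ((3 ⊕ -5) ⊕ (-2 ⊗ 7))) = -6

Expand innermost to outermost. Recall ⊕ takes the minimum of its arguments and ⊗ takes their sum. Working out the expression (((-1 ⊗ 5) ⊗ (-3 ⊗ -2)) ⊗ ((3 ⊕ -5) ⊕ (-2 ⊗ 7))) gives -6.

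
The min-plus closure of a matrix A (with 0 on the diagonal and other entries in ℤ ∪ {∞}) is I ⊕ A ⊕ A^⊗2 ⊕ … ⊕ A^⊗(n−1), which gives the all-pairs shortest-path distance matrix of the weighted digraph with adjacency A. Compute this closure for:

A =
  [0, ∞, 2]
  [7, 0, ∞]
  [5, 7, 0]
Closure =
  [0, 9, 2]
  [7, 0, 9]
  [5, 7, 0]

This is the Floyd-Warshall all-pairs shortest-path computation. For each intermediate vertex k = 0, 1, …, 2, update dist[i][j] ← min(dist[i][j], dist[i][k] + dist[k][j]). The final matrix gives, for each (i, j), the minimum total weight of any directed path from i to j (possibly empty when i = j).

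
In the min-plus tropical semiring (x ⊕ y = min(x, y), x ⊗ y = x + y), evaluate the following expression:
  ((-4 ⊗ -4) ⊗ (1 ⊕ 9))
((-4 ⊗ -4) ⊗ (1 ⊕ 9)) = -7

Expand innermost to outermost. Recall ⊕ takes the minimum of its arguments and ⊗ takes their sum. Working out the expression ((-4 ⊗ -4) ⊗ (1 ⊕ 9)) gives -7.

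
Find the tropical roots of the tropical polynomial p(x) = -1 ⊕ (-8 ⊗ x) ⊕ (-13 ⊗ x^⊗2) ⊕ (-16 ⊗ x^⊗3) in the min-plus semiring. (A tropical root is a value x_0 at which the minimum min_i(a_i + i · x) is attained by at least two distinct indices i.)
Roots: {3, 5, 7}

Each tropical root is a break point of the lower envelope of the lines y = a_i + i · x (there are 4 lines, with slopes 0, 1, ..., 3). Only the lines that attain the minimum somewhere contribute to roots; other lines are dominated. Here the surviving (envelope) indices are i = 3, i = 2, i = 1, i = 0.
Intersections between consecutive envelope lines give the roots: for adjacent envelope indices i < j the intersection is x = (a_i − a_j) / (j − i). Reading off the sorted break points: {3, 5, 7}.
Verification: at each break x_0, at least two indices attain the minimum of min_i(a_i + i · x_0).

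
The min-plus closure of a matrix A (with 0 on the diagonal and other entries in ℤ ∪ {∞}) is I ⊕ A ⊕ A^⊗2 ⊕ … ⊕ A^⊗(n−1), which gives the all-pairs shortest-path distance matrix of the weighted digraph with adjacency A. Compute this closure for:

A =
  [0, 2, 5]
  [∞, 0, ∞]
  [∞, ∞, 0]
Closure =
  [0, 2, 5]
  [∞, 0, ∞]
  [∞, ∞, 0]

This is the Floyd-Warshall all-pairs shortest-path computation. For each intermediate vertex k = 0, 1, …, 2, update dist[i][j] ← min(dist[i][j], dist[i][k] + dist[k][j]). The final matrix gives, for each (i, j), the minimum total weight of any directed path from i to j (possibly empty when i = j).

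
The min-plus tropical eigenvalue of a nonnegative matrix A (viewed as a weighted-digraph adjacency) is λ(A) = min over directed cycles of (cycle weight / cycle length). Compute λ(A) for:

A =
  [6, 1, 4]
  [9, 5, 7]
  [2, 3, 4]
λ(A) = 3

Enumerate directed cycles and compute their means (weight / length). Sample:
  cycle 0 → 0: weight = 6, length = 1, mean = 6/1 ≈ 6.000
  cycle 1 → 1: weight = 5, length = 1, mean = 5/1 ≈ 5.000
  cycle 2 → 2: weight = 4, length = 1, mean = 4/1 ≈ 4.000
  cycle 0 → 1 → 0: weight = 10, length = 2, mean = 10/2 ≈ 5.000
  cycle 0 → 2 → 0: weight = 6, length = 2, mean = 6/2 ≈ 3.000
  cycle 1 → 0 → 1: weight = 10, length = 2, mean = 10/2 ≈ 5.000
Minimum mean = 3.000, attained e.g. along the cycle 0 → 2 → 0 with weight 6 and length 2. So λ(A) = 6/2 = 3.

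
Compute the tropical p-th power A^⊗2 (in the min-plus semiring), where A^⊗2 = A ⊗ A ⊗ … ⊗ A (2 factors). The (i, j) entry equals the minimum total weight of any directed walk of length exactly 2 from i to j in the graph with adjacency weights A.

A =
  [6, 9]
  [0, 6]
A^⊗2 =
  [9, 15]
  [6, 9]

Each entry (A^⊗2)_ij equals the minimum over all length-2 walks i = v_0 → v_1 → … → v_2 = j of Σ_t A[v_t][v_{t+1}]. For example, for (i, j) = (0, 1) we minimise over 2 possible intermediate vertex sequences; the minimum is 15, attained along the walk 0 → 0 → 1.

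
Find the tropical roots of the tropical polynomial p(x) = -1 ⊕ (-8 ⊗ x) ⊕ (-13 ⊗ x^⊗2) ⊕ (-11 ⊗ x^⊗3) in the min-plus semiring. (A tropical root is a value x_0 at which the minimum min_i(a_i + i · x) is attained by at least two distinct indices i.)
Roots: {-2, 5, 7}

Each tropical root is a break point of the lower envelope of the lines y = a_i + i · x (there are 4 lines, with slopes 0, 1, ..., 3). Only the lines that attain the minimum somewhere contribute to roots; other lines are dominated. Here the surviving (envelope) indices are i = 3, i = 2, i = 1, i = 0.
Intersections between consecutive envelope lines give the roots: for adjacent envelope indices i < j the intersection is x = (a_i − a_j) / (j − i). Reading off the sorted break points: {-2, 5, 7}.
Verification: at each break x_0, at least two indices attain the minimum of min_i(a_i + i · x_0).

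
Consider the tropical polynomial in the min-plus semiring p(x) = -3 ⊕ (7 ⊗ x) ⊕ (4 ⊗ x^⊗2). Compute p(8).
p(8) = -3

A tropical monomial a ⊗ x^⊗i evaluates to a + i · x. Evaluating each term at x = 8:
  Term 0 contributes -3 + 0 · 8 = -3
  Term 1 contributes 7 + 1 · 8 = 15
  Term 2 contributes 4 + 2 · 8 = 20
p(8) = ⊕ of these = min[-3, 15, 20] = -3.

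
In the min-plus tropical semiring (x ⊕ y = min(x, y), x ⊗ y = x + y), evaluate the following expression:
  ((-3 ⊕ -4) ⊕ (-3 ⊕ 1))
((-3 ⊕ -4) ⊕ (-3 ⊕ 1)) = -4

Expand innermost to outermost. Recall ⊕ takes the minimum of its arguments and ⊗ takes their sum. Working out the expression ((-3 ⊕ -4) ⊕ (-3 ⊕ 1)) gives -4.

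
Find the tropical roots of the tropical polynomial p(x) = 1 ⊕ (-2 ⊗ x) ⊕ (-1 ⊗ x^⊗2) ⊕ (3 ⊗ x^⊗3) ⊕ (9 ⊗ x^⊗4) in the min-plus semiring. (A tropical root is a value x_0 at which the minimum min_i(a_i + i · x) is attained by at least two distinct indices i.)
Roots: {-6, -4, -1, 3}

Each tropical root is a break point of the lower envelope of the lines y = a_i + i · x (there are 5 lines, with slopes 0, 1, ..., 4). Only the lines that attain the minimum somewhere contribute to roots; other lines are dominated. Here the surviving (envelope) indices are i = 4, i = 3, i = 2, i = 1, i = 0.
Intersections between consecutive envelope lines give the roots: for adjacent envelope indices i < j the intersection is x = (a_i − a_j) / (j − i). Reading off the sorted break points: {-6, -4, -1, 3}.
Verification: at each break x_0, at least two indices attain the minimum of min_i(a_i + i · x_0).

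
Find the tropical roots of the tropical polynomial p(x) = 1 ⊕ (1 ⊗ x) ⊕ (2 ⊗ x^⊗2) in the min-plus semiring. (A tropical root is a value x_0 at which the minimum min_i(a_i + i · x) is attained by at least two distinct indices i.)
Roots: {-1, 0}

Each tropical root is a break point of the lower envelope of the lines y = a_i + i · x (there are 3 lines, with slopes 0, 1, ..., 2). Only the lines that attain the minimum somewhere contribute to roots; other lines are dominated. Here the surviving (envelope) indices are i = 2, i = 1, i = 0.
Intersections between consecutive envelope lines give the roots: for adjacent envelope indices i < j the intersection is x = (a_i − a_j) / (j − i). Reading off the sorted break points: {-1, 0}.
Verification: at each break x_0, at least two indices attain the minimum of min_i(a_i + i · x_0).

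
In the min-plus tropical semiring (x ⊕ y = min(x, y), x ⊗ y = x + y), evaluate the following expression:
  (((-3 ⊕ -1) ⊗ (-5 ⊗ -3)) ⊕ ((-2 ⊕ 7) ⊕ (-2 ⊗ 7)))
(((-3 ⊕ -1) ⊗ (-5 ⊗ -3)) ⊕ ((-2 ⊕ 7) ⊕ (-2 ⊗ 7))) = -11

Expand innermost to outermost. Recall ⊕ takes the minimum of its arguments and ⊗ takes their sum. Working out the expression (((-3 ⊕ -1) ⊗ (-5 ⊗ -3)) ⊕ ((-2 ⊕ 7) ⊕ (-2 ⊗ 7))) gives -11.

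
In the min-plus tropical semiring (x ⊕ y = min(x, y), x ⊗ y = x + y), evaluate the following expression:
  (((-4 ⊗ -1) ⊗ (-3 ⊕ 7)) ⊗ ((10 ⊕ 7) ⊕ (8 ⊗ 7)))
(((-4 ⊗ -1) ⊗ (-3 ⊕ 7)) ⊗ ((10 ⊕ 7) ⊕ (8 ⊗ 7))) = -1

Expand innermost to outermost. Recall ⊕ takes the minimum of its arguments and ⊗ takes their sum. Working out the expression (((-4 ⊗ -1) ⊗ (-3 ⊕ 7)) ⊗ ((10 ⊕ 7) ⊕ (8 ⊗ 7))) gives -1.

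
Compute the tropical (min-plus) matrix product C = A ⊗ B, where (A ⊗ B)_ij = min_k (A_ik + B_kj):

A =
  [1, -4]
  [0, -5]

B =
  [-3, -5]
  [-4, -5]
A ⊗ B =
  [-8, -9]
  [-9, -10]

Apply the min-plus product entry-by-entry:
  C[0][0] = min over k of (A[0][0] + B[0][0] = 1 + -3 = -2, A[0][1] + B[1][0] = -4 + -4 = -8) = -8 (attained at k = 1)
  C[0][1] = min over k of (A[0][0] + B[0][1] = 1 + -5 = -4, A[0][1] + B[1][1] = -4 + -5 = -9) = -9 (attained at k = 1)
  C[1][0] = min over k of (A[1][0] + B[0][0] = 0 + -3 = -3, A[1][1] + B[1][0] = -5 + -4 = -9) = -9 (attained at k = 1)
  C[1][1] = min over k of (A[1][0] + B[0][1] = 0 + -5 = -5, A[1][1] + B[1][1] = -5 + -5 = -10) = -10 (attained at k = 1)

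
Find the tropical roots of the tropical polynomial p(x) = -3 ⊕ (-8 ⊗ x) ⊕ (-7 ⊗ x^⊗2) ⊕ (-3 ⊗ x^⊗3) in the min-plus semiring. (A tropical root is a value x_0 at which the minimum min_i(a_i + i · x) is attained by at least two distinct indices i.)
Roots: {-4, -1, 5}

Each tropical root is a break point of the lower envelope of the lines y = a_i + i · x (there are 4 lines, with slopes 0, 1, ..., 3). Only the lines that attain the minimum somewhere contribute to roots; other lines are dominated. Here the surviving (envelope) indices are i = 3, i = 2, i = 1, i = 0.
Intersections between consecutive envelope lines give the roots: for adjacent envelope indices i < j the intersection is x = (a_i − a_j) / (j − i). Reading off the sorted break points: {-4, -1, 5}.
Verification: at each break x_0, at least two indices attain the minimum of min_i(a_i + i · x_0).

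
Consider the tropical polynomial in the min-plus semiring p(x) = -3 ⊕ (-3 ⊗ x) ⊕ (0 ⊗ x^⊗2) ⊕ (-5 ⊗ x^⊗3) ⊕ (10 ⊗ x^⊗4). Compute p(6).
p(6) = -3

A tropical monomial a ⊗ x^⊗i evaluates to a + i · x. Evaluating each term at x = 6:
  Term 0 contributes -3 + 0 · 6 = -3
  Term 1 contributes -3 + 1 · 6 = 3
  Term 2 contributes 0 + 2 · 6 = 12
  Term 3 contributes -5 + 3 · 6 = 13
  Term 4 contributes 10 + 4 · 6 = 34
p(6) = ⊕ of these = min[-3, 3, 12, 13, 34] = -3.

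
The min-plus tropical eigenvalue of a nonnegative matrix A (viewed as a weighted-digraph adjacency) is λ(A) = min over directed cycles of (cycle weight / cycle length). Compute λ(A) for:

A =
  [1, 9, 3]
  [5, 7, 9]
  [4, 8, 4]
λ(A) = 1

Enumerate directed cycles and compute their means (weight / length). Sample:
  cycle 0 → 0: weight = 1, length = 1, mean = 1/1 ≈ 1.000
  cycle 1 → 1: weight = 7, length = 1, mean = 7/1 ≈ 7.000
  cycle 2 → 2: weight = 4, length = 1, mean = 4/1 ≈ 4.000
  cycle 0 → 1 → 0: weight = 14, length = 2, mean = 14/2 ≈ 7.000
  cycle 0 → 2 → 0: weight = 7, length = 2, mean = 7/2 ≈ 3.500
  cycle 1 → 0 → 1: weight = 14, length = 2, mean = 14/2 ≈ 7.000
Minimum mean = 1.000, attained e.g. along the cycle 0 → 0 with weight 1 and length 1. So λ(A) = 1/1 = 1.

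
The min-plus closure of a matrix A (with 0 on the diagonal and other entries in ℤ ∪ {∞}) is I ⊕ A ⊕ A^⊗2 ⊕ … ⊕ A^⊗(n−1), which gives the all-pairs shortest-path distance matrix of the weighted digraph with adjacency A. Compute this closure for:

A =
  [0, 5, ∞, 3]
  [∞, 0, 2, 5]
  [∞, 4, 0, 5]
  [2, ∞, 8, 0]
Closure =
  [0, 5, 7, 3]
  [7, 0, 2, 5]
  [7, 4, 0, 5]
  [2, 7, 8, 0]

This is the Floyd-Warshall all-pairs shortest-path computation. For each intermediate vertex k = 0, 1, …, 3, update dist[i][j] ← min(dist[i][j], dist[i][k] + dist[k][j]). The final matrix gives, for each (i, j), the minimum total weight of any directed path from i to j (possibly empty when i = j).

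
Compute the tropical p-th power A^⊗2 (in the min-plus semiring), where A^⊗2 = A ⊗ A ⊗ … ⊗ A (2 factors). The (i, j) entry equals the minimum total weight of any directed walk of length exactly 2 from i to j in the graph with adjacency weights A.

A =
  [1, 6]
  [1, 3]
A^⊗2 =
  [2, 7]
  [2, 6]

Each entry (A^⊗2)_ij equals the minimum over all length-2 walks i = v_0 → v_1 → … → v_2 = j of Σ_t A[v_t][v_{t+1}]. For example, for (i, j) = (0, 1) we minimise over 2 possible intermediate vertex sequences; the minimum is 7, attained along the walk 0 → 0 → 1.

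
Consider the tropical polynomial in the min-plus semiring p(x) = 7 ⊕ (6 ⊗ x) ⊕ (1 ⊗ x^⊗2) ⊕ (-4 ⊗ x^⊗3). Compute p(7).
p(7) = 7

A tropical monomial a ⊗ x^⊗i evaluates to a + i · x. Evaluating each term at x = 7:
  Term 0 contributes 7 + 0 · 7 = 7
  Term 1 contributes 6 + 1 · 7 = 13
  Term 2 contributes 1 + 2 · 7 = 15
  Term 3 contributes -4 + 3 · 7 = 17
p(7) = ⊕ of these = min[7, 13, 15, 17] = 7.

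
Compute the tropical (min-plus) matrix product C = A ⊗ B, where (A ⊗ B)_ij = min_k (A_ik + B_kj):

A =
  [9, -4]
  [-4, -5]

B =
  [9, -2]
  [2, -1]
A ⊗ B =
  [-2, -5]
  [-3, -6]

Apply the min-plus product entry-by-entry:
  C[0][0] = min over k of (A[0][0] + B[0][0] = 9 + 9 = 18, A[0][1] + B[1][0] = -4 + 2 = -2) = -2 (attained at k = 1)
  C[0][1] = min over k of (A[0][0] + B[0][1] = 9 + -2 = 7, A[0][1] + B[1][1] = -4 + -1 = -5) = -5 (attained at k = 1)
  C[1][0] = min over k of (A[1][0] + B[0][0] = -4 + 9 = 5, A[1][1] + B[1][0] = -5 + 2 = -3) = -3 (attained at k = 1)
  C[1][1] = min over k of (A[1][0] + B[0][1] = -4 + -2 = -6, A[1][1] + B[1][1] = -5 + -1 = -6) = -6 (attained at k = 0)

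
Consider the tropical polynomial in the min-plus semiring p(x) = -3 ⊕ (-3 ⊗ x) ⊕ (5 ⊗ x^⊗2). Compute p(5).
p(5) = -3

A tropical monomial a ⊗ x^⊗i evaluates to a + i · x. Evaluating each term at x = 5:
  Term 0 contributes -3 + 0 · 5 = -3
  Term 1 contributes -3 + 1 · 5 = 2
  Term 2 contributes 5 + 2 · 5 = 15
p(5) = ⊕ of these = min[-3, 2, 15] = -3.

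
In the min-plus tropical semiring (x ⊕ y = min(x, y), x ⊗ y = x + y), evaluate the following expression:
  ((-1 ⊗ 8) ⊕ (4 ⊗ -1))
((-1 ⊗ 8) ⊕ (4 ⊗ -1)) = 3

Expand innermost to outermost. Recall ⊕ takes the minimum of its arguments and ⊗ takes their sum. Working out the expression ((-1 ⊗ 8) ⊕ (4 ⊗ -1)) gives 3.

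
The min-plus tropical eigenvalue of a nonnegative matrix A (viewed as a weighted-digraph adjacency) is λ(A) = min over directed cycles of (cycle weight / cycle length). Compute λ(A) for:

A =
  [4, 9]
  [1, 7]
λ(A) = 4

Enumerate directed cycles and compute their means (weight / length). Sample:
  cycle 0 → 0: weight = 4, length = 1, mean = 4/1 ≈ 4.000
  cycle 1 → 1: weight = 7, length = 1, mean = 7/1 ≈ 7.000
  cycle 0 → 1 → 0: weight = 10, length = 2, mean = 10/2 ≈ 5.000
  cycle 1 → 0 → 1: weight = 10, length = 2, mean = 10/2 ≈ 5.000
Minimum mean = 4.000, attained e.g. along the cycle 0 → 0 with weight 4 and length 1. So λ(A) = 4/1 = 4.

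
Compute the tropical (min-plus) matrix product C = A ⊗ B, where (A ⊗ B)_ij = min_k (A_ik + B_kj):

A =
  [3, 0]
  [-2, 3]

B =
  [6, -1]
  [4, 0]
A ⊗ B =
  [4, 0]
  [4, -3]

Apply the min-plus product entry-by-entry:
  C[0][0] = min over k of (A[0][0] + B[0][0] = 3 + 6 = 9, A[0][1] + B[1][0] = 0 + 4 = 4) = 4 (attained at k = 1)
  C[0][1] = min over k of (A[0][0] + B[0][1] = 3 + -1 = 2, A[0][1] + B[1][1] = 0 + 0 = 0) = 0 (attained at k = 1)
  C[1][0] = min over k of (A[1][0] + B[0][0] = -2 + 6 = 4, A[1][1] + B[1][0] = 3 + 4 = 7) = 4 (attained at k = 0)
  C[1][1] = min over k of (A[1][0] + B[0][1] = -2 + -1 = -3, A[1][1] + B[1][1] = 3 + 0 = 3) = -3 (attained at k = 0)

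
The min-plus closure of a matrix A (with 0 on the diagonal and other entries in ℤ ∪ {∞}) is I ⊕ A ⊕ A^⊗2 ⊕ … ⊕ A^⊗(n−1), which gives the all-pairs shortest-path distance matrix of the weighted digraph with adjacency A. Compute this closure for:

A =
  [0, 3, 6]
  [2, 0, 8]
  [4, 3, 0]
Closure =
  [0, 3, 6]
  [2, 0, 8]
  [4, 3, 0]

This is the Floyd-Warshall all-pairs shortest-path computation. For each intermediate vertex k = 0, 1, …, 2, update dist[i][j] ← min(dist[i][j], dist[i][k] + dist[k][j]). The final matrix gives, for each (i, j), the minimum total weight of any directed path from i to j (possibly empty when i = j).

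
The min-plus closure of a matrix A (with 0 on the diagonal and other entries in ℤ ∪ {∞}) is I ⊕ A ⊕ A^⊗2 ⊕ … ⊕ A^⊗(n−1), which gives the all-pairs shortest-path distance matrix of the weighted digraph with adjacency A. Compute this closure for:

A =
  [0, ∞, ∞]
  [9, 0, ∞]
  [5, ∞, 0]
Closure =
  [0, ∞, ∞]
  [9, 0, ∞]
  [5, ∞, 0]

This is the Floyd-Warshall all-pairs shortest-path computation. For each intermediate vertex k = 0, 1, …, 2, update dist[i][j] ← min(dist[i][j], dist[i][k] + dist[k][j]). The final matrix gives, for each (i, j), the minimum total weight of any directed path from i to j (possibly empty when i = j).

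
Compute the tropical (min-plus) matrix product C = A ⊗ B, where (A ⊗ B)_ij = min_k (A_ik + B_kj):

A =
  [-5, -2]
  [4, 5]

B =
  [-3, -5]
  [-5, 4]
A ⊗ B =
  [-8, -10]
  [0, -1]

Apply the min-plus product entry-by-entry:
  C[0][0] = min over k of (A[0][0] + B[0][0] = -5 + -3 = -8, A[0][1] + B[1][0] = -2 + -5 = -7) = -8 (attained at k = 0)
  C[0][1] = min over k of (A[0][0] + B[0][1] = -5 + -5 = -10, A[0][1] + B[1][1] = -2 + 4 = 2) = -10 (attained at k = 0)
  C[1][0] = min over k of (A[1][0] + B[0][0] = 4 + -3 = 1, A[1][1] + B[1][0] = 5 + -5 = 0) = 0 (attained at k = 1)
  C[1][1] = min over k of (A[1][0] + B[0][1] = 4 + -5 = -1, A[1][1] + B[1][1] = 5 + 4 = 9) = -1 (attained at k = 0)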